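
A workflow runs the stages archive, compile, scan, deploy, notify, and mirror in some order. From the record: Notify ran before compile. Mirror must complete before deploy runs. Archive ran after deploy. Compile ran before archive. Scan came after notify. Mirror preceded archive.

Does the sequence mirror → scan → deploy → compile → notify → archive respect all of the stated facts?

no

The constraints require notify before scan, but in the proposed sequence scan appears ahead of notify. That one violation is enough.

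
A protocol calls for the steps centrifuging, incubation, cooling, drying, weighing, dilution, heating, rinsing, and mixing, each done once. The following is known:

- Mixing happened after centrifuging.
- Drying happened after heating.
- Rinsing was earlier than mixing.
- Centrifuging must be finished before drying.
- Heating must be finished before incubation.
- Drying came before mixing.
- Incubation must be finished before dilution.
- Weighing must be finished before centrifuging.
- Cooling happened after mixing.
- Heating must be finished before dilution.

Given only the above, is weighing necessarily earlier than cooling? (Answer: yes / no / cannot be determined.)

yes

Chain the constraints: weighing → centrifuging → mixing → cooling. Each link is directly stated, so weighing comes before cooling.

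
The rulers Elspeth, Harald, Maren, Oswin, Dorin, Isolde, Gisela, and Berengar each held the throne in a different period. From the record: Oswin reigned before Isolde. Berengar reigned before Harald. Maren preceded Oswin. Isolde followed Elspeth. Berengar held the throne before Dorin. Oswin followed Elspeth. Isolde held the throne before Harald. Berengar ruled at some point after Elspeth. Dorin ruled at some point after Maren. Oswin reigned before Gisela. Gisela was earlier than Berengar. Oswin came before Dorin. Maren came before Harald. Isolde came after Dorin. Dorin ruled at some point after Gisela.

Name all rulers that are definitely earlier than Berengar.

Directly stated before Berengar: Elspeth and Gisela.
Maren reaches Berengar via Maren → Oswin → Gisela → Berengar.
Oswin reaches Berengar via Oswin → Gisela → Berengar.
No chain forces Harald (or any of the others) ahead of Berengar.

Elspeth, Gisela, Maren, Oswin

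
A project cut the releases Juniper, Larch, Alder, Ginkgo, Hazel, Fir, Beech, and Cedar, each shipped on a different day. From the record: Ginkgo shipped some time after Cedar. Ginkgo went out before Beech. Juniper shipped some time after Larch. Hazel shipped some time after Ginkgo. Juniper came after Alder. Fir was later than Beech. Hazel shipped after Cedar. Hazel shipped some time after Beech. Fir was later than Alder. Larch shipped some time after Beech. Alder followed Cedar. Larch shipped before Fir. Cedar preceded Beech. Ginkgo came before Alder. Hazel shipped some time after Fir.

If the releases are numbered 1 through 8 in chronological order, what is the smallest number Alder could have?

Cedar and Ginkgo must both come before Alder — 2 forced predecessors.
Nothing else is forced ahead of Alder, so its earliest slot is position 2 + 1 = 3.

3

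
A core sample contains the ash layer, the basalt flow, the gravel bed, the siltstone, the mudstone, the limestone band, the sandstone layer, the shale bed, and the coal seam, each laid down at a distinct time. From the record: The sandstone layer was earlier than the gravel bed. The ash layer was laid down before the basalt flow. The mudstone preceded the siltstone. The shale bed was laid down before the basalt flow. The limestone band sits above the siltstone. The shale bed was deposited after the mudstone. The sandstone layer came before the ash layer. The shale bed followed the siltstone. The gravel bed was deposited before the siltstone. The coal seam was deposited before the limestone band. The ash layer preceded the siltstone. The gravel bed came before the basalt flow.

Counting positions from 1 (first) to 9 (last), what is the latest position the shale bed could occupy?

The shale bed must come before the basalt flow — 1 layer forced after it.
Everything else can be placed before the shale bed in some valid order, so the shale bed can sit as late as position 9 − 1 = 8.

8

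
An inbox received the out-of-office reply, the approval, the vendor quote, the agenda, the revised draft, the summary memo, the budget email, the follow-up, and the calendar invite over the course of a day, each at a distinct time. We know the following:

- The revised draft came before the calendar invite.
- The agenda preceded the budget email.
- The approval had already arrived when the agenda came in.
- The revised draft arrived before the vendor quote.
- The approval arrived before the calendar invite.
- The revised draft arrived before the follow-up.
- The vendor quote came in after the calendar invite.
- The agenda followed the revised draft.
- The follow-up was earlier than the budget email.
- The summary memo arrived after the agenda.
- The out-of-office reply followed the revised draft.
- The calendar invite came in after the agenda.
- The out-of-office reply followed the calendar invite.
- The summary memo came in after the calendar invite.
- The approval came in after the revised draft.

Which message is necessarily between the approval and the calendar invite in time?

the agenda

Tracing the constraints gives the approval → the agenda → the calendar invite, so the agenda sits after the approval and before the calendar invite.
No other message is forced both after the approval and before the calendar invite.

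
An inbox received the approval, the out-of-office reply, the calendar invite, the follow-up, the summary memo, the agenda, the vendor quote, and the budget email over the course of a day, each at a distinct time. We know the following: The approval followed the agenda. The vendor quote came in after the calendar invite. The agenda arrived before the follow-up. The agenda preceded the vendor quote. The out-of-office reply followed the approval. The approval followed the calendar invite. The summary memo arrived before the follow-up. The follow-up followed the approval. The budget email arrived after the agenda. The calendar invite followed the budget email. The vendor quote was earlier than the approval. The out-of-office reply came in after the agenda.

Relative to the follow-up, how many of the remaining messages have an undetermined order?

1

Forced before the follow-up: the agenda, the approval, the budget email, the calendar invite, the summary memo, and the vendor quote.
That leaves the out-of-office reply with no forced order relative to the follow-up — 1.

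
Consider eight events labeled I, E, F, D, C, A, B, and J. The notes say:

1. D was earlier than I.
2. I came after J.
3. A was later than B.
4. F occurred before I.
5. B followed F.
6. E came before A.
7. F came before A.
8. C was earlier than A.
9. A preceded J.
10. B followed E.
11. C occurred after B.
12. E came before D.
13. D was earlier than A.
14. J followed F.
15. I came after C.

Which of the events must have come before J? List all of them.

A, B, C, D, E, F

Directly stated before J: A and F.
B reaches J via B → A → J.
C reaches J via C → A → J.
D reaches J via D → A → J.
Likewise E reaches J by chaining the stated constraints.
No chain forces I ahead of J.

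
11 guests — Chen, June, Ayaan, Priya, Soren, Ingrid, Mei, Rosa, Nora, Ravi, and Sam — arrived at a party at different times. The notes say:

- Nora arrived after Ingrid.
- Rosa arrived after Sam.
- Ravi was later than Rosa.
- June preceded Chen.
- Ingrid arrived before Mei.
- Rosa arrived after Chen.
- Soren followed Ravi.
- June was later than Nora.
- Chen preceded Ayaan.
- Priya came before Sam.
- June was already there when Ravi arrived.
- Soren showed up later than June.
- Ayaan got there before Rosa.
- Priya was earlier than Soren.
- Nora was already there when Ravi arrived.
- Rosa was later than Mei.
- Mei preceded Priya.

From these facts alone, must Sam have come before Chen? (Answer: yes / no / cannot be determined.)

cannot be determined

No chain of stated constraints runs from Sam to Chen, and none runs from Chen to Sam either.
So the relative order of Sam and Chen is not fixed by the given facts.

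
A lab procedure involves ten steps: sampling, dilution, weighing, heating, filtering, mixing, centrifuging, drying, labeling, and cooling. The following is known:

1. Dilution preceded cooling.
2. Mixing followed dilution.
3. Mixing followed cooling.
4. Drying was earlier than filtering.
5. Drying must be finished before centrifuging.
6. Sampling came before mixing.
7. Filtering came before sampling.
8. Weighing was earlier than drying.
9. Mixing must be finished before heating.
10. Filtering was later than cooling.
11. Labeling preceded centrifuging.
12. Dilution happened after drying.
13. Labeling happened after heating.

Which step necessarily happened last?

Every other step has a chain of constraints placing it before centrifuging, so centrifuging is last.

centrifuging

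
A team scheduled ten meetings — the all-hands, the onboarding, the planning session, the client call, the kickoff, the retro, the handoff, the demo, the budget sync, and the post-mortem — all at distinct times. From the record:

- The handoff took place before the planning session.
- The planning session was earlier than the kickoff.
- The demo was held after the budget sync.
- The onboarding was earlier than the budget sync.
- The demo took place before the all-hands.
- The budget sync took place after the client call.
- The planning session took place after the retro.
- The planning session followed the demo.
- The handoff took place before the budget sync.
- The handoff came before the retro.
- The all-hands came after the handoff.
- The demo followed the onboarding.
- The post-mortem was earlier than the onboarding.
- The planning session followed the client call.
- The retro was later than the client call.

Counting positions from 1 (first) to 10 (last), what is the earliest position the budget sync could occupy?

The client call, the handoff, the onboarding, and the post-mortem must all come before the budget sync — 4 forced predecessors.
Nothing else is forced ahead of the budget sync, so its earliest slot is position 4 + 1 = 5.

5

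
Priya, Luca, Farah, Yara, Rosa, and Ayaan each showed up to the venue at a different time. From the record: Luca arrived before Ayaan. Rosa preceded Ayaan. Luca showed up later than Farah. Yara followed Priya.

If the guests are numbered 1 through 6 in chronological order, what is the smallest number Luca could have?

Farah must come before Luca — 1 forced predecessor.
Nothing else is forced ahead of Luca, so their earliest slot is position 1 + 1 = 2.

2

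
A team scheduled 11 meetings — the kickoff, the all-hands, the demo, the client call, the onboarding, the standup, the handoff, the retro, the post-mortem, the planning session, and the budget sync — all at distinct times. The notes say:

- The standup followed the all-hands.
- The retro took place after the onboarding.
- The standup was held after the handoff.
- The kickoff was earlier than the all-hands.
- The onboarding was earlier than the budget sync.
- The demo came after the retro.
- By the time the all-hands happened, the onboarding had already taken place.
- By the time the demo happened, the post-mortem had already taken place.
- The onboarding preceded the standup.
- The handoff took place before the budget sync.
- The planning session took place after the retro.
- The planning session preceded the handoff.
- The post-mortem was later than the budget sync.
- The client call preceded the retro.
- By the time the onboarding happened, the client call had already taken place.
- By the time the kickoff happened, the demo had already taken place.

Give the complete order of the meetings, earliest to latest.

the client call, the onboarding, the retro, the planning session, the handoff, the budget sync, the post-mortem, the demo, the kickoff, the all-hands, the standup

The constraints fix every adjacent pair, so only one ordering works:
the client call → the onboarding → the retro → the planning session → the handoff → the budget sync → the post-mortem → the demo → the kickoff → the all-hands → the standup.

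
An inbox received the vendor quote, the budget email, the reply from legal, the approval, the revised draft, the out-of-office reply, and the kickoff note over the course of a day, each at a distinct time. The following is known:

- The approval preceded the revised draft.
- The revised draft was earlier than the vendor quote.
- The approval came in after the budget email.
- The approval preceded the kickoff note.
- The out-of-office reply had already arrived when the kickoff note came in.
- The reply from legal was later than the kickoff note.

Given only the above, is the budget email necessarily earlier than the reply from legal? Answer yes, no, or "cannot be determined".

yes

Chain the constraints: the budget email → the approval → the kickoff note → the reply from legal. Each link is directly stated, so the budget email comes before the reply from legal.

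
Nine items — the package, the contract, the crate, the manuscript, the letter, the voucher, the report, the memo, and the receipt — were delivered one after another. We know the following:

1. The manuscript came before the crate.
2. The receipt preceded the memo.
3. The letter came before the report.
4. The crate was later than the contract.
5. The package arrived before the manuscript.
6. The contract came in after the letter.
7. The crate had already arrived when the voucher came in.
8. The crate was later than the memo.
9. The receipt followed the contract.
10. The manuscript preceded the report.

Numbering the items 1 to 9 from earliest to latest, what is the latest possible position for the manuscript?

6

The manuscript must come before the crate, the report, and the voucher — 3 items forced after it.
Everything else can be placed before the manuscript in some valid order, so the manuscript can sit as late as position 9 − 3 = 6.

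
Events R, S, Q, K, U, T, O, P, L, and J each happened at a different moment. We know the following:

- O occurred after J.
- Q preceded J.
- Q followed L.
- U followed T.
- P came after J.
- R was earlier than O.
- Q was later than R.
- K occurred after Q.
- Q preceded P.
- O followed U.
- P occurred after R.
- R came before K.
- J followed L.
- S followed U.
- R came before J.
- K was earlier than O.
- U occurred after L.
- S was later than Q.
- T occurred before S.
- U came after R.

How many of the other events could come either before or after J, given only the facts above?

Forced before J: L, Q, and R; forced after J: O and P.
That leaves K, S, T, and U with no forced order relative to J — 4.

4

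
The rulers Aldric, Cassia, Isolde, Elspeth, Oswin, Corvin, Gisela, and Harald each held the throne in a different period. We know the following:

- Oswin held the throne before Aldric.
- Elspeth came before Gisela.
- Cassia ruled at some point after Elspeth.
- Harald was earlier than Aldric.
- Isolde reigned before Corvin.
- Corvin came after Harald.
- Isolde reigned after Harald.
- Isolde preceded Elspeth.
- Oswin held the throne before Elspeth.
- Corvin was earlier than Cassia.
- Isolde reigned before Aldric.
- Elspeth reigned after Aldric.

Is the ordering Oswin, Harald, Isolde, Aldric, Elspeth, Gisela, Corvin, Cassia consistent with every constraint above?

yes

Check each stated constraint against the proposed order — e.g. Isolde is ahead of Corvin; Harald is ahead of Corvin. Every pair is in the required order; nothing is violated.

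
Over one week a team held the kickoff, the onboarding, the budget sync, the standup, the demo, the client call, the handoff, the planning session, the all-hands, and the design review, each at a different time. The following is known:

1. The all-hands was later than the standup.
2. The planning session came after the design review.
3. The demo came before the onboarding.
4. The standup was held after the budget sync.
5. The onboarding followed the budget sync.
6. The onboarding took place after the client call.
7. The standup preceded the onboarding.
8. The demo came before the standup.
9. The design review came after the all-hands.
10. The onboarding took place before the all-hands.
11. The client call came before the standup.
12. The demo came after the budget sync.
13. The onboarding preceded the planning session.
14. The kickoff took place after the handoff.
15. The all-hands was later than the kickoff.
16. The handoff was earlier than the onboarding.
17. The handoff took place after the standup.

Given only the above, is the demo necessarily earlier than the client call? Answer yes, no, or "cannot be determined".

No chain of stated constraints runs from the demo to the client call, and none runs from the client call to the demo either.
So the relative order of the demo and the client call is not fixed by the given facts.

cannot be determined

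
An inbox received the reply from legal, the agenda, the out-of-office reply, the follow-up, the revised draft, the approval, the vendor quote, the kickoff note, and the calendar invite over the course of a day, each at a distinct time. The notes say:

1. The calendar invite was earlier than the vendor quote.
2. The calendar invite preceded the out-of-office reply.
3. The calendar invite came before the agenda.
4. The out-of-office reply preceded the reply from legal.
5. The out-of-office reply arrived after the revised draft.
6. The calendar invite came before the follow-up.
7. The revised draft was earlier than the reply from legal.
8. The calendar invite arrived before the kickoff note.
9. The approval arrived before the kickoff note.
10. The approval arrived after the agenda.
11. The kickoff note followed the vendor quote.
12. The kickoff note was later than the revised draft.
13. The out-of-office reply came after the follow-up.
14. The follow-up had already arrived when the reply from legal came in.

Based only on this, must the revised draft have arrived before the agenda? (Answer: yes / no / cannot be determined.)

No chain of stated constraints runs from the revised draft to the agenda, and none runs from the agenda to the revised draft either.
So the relative order of the revised draft and the agenda is not fixed by the given facts.

cannot be determined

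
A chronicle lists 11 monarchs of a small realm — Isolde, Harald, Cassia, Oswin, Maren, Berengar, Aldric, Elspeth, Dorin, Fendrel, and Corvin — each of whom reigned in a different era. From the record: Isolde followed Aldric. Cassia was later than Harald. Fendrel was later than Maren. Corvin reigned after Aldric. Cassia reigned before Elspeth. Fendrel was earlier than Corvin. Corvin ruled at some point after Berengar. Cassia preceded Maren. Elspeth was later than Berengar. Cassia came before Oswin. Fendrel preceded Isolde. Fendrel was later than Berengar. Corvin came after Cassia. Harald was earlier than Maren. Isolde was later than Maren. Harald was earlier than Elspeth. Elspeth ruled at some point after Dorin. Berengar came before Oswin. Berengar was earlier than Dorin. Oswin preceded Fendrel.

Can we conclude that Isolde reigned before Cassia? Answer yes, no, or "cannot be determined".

Tracing the constraints gives Cassia → Maren → Isolde, so Cassia must come before Isolde.
That means Isolde cannot be before Cassia.

no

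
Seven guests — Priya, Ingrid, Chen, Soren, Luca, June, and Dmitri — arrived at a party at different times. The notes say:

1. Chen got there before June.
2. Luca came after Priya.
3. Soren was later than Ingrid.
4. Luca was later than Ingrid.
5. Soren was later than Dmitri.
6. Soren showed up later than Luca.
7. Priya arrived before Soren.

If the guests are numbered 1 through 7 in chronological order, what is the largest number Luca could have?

Luca must come before Soren — 1 guest forced after them.
Everything else can be placed before Luca in some valid order, so Luca can sit as late as position 7 − 1 = 6.

6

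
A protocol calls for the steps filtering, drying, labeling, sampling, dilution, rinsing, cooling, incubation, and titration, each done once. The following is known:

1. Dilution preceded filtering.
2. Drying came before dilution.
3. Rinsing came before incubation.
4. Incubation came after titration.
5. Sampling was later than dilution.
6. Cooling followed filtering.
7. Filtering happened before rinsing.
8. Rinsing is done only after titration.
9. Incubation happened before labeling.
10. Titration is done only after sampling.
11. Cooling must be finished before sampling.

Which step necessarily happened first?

drying

Drying has a chain of constraints placing it before every other step, so drying must be first.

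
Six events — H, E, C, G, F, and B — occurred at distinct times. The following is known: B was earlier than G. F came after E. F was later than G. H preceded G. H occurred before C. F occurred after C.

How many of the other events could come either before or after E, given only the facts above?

4

Forced after E: F.
That leaves B, C, G, and H with no forced order relative to E — 4.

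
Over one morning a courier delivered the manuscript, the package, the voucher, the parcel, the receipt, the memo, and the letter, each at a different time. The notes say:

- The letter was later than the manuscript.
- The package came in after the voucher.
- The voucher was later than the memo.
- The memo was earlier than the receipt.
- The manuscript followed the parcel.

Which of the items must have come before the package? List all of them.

Directly stated before the package: the voucher.
The memo reaches the package via the memo → the voucher → the package.

the memo, the voucher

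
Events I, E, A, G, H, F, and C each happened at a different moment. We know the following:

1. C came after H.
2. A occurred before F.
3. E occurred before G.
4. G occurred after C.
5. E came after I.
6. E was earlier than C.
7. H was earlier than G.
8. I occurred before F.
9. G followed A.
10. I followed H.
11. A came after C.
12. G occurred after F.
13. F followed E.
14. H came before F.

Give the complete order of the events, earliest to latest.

H, I, E, C, A, F, G

The constraints fix every adjacent pair, so only one ordering works:
H → I → E → C → A → F → G.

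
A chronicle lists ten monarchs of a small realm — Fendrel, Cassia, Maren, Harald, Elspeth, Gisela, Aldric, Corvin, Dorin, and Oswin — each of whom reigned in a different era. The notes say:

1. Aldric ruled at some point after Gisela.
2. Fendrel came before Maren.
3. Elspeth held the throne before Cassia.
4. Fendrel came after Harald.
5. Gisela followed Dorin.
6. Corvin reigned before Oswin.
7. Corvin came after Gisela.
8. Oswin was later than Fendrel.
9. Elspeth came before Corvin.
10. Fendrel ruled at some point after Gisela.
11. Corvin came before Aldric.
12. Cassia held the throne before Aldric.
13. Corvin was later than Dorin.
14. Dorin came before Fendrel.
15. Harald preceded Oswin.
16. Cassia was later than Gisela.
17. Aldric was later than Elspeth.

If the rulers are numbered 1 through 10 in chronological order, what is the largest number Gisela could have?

Gisela must come before Aldric, Cassia, Corvin, Fendrel, Maren, and Oswin — 6 rulers forced after them.
Everything else can be placed before Gisela in some valid order, so Gisela can sit as late as position 10 − 6 = 4.

4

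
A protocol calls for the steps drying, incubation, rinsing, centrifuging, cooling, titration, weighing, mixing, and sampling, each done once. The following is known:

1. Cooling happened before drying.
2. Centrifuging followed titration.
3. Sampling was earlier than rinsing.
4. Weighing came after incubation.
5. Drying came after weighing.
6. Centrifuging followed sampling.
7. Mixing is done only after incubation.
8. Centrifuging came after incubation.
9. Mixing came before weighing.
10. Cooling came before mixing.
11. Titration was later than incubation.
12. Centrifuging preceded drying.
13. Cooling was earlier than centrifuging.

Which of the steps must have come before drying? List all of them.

centrifuging, cooling, incubation, mixing, sampling, titration, weighing

Directly stated before drying: centrifuging, cooling, and weighing.
Incubation reaches drying via incubation → weighing → drying.
Mixing reaches drying via mixing → weighing → drying.
Sampling reaches drying via sampling → centrifuging → drying.
Likewise titration reaches drying by chaining the stated constraints.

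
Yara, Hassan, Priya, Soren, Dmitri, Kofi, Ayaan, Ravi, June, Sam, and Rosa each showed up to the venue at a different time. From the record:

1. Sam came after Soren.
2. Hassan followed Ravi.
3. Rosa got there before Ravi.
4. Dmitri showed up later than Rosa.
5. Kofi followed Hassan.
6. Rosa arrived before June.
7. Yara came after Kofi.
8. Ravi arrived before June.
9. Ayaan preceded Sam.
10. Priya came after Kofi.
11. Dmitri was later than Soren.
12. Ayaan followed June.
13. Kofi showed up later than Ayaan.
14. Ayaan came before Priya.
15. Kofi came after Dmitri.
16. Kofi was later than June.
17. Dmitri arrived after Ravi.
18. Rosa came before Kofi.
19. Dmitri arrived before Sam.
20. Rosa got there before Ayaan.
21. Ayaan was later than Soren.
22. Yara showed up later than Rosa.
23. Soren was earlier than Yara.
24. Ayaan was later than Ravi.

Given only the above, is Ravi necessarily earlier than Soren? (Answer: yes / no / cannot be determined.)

No chain of stated constraints runs from Ravi to Soren, and none runs from Soren to Ravi either.
So the relative order of Ravi and Soren is not fixed by the given facts.

cannot be determined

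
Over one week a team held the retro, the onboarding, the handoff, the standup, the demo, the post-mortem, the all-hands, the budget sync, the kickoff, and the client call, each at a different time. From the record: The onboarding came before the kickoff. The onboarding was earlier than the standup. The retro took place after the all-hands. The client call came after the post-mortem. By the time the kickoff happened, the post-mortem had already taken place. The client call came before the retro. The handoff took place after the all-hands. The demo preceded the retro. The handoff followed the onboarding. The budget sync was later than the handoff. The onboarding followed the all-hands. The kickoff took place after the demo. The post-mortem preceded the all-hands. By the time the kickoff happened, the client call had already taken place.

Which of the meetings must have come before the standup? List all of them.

Directly stated before the standup: the onboarding.
The all-hands reaches the standup via the all-hands → the onboarding → the standup.
The post-mortem reaches the standup via the post-mortem → the all-hands → the onboarding → the standup.

the all-hands, the onboarding, the post-mortem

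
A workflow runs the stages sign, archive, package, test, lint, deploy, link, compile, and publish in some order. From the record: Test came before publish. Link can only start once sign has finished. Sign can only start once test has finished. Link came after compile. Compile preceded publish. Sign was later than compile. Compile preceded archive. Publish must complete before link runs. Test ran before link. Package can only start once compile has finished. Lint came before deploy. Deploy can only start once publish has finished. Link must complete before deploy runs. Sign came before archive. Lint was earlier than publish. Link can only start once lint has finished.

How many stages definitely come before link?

Directly stated before link: compile, lint, publish, sign, and test.
That's compile, lint, publish, sign, and test — 5 in all.

5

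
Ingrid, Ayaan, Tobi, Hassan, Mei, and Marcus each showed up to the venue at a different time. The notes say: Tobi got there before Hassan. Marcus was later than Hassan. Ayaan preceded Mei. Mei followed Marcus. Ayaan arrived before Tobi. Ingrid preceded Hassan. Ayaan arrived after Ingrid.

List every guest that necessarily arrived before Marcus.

Directly stated before Marcus: Hassan.
Ayaan reaches Marcus via Ayaan → Tobi → Hassan → Marcus.
Ingrid reaches Marcus via Ingrid → Hassan → Marcus.
Tobi reaches Marcus via Tobi → Hassan → Marcus.

Ayaan, Hassan, Ingrid, Tobi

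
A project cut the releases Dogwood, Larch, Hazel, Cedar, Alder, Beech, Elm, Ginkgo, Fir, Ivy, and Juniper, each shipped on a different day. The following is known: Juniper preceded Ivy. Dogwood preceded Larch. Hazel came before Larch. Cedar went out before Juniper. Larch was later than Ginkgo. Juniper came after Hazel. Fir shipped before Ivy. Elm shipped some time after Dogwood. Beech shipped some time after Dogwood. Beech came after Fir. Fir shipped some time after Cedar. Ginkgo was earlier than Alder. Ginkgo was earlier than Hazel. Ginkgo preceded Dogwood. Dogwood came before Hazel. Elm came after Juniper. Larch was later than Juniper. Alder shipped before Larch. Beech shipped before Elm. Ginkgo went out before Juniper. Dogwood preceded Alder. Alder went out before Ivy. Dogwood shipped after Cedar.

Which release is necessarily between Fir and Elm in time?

Tracing the constraints gives Fir → Beech → Elm, so Beech sits after Fir and before Elm.
No other release is forced both after Fir and before Elm.

Beech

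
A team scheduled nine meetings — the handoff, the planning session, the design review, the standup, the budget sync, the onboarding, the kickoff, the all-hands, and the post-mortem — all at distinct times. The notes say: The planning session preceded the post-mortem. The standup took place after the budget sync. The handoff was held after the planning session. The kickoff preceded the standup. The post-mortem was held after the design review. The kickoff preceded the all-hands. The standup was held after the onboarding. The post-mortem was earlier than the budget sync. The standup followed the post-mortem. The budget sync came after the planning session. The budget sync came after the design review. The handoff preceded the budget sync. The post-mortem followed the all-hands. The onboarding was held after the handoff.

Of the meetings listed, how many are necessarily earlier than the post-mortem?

Directly stated before the post-mortem: the all-hands, the design review, and the planning session.
The kickoff reaches the post-mortem via the kickoff → the all-hands → the post-mortem.
That's the all-hands, the design review, the kickoff, and the planning session — 4 in all.

4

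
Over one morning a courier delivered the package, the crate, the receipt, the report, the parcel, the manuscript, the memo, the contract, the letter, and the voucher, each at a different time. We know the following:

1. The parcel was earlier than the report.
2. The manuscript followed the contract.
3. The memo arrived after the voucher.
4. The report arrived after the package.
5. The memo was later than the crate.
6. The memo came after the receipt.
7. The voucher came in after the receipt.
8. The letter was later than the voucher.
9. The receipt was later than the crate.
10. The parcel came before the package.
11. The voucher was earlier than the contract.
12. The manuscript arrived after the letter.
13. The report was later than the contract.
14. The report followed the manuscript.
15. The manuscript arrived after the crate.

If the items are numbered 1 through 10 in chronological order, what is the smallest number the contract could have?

The crate, the receipt, and the voucher must all come before the contract — 3 forced predecessors.
Nothing else is forced ahead of the contract, so its earliest slot is position 3 + 1 = 4.

4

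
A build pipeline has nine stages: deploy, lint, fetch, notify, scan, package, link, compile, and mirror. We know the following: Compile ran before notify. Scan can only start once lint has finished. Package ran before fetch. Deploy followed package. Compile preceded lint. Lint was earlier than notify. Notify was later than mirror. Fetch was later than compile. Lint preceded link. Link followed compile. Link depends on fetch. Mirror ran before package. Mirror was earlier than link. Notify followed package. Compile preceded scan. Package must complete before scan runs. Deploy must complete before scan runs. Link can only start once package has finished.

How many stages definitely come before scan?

5

Directly stated before scan: compile, deploy, lint, and package.
Mirror reaches scan via mirror → package → scan.
No chain forces fetch (or any of the others) ahead of scan.
That's compile, deploy, lint, mirror, and package — 5 in all.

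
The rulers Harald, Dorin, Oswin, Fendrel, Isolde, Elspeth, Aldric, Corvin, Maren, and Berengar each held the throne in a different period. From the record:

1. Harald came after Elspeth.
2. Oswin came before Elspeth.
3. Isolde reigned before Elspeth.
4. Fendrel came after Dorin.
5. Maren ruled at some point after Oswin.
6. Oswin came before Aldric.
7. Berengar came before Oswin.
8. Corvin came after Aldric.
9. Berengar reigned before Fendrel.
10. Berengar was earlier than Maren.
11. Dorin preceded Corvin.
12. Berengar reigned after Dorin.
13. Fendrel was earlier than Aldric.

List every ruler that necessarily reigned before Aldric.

Directly stated before Aldric: Fendrel and Oswin.
Berengar reaches Aldric via Berengar → Oswin → Aldric.
Dorin reaches Aldric via Dorin → Fendrel → Aldric.

Berengar, Dorin, Fendrel, Oswin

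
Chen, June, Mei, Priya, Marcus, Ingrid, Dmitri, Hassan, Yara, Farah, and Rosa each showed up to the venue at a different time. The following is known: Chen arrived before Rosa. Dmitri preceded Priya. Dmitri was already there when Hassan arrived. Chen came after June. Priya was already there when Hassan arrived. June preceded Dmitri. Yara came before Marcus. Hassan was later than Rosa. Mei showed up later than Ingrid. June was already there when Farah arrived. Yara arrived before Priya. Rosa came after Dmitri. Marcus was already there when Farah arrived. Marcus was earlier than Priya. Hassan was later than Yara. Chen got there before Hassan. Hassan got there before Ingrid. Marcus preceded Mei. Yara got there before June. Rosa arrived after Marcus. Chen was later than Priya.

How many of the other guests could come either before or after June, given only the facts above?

Forced before June: Yara; forced after June: Chen, Dmitri, Farah, Hassan, Ingrid, Mei, Priya, and Rosa.
That leaves Marcus with no forced order relative to June — 1.

1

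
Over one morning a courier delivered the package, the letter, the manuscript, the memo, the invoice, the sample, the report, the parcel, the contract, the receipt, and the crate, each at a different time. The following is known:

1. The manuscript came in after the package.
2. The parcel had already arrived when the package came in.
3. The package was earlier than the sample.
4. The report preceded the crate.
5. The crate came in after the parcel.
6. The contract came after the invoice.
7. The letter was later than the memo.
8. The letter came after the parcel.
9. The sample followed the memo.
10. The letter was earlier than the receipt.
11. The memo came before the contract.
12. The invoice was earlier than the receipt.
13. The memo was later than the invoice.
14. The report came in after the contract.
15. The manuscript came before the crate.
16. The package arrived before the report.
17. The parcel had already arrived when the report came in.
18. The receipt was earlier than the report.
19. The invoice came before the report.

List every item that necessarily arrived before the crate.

Directly stated before the crate: the manuscript, the parcel, and the report.
The contract reaches the crate via the contract → the report → the crate.
The invoice reaches the crate via the invoice → the report → the crate.
The letter reaches the crate via the letter → the receipt → the report → the crate.
Likewise the memo, the package, and the receipt each reach the crate by chaining the stated constraints.

the contract, the invoice, the letter, the manuscript, the memo, the package, the parcel, the receipt, the report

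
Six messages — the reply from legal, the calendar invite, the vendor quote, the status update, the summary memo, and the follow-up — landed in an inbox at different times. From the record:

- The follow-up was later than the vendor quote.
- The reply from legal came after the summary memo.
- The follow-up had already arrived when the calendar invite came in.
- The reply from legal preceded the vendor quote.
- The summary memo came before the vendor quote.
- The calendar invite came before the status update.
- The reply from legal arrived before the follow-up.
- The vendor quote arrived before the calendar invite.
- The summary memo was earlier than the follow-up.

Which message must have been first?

The summary memo has a chain of constraints placing it before every other message, so the summary memo must be first.

the summary memo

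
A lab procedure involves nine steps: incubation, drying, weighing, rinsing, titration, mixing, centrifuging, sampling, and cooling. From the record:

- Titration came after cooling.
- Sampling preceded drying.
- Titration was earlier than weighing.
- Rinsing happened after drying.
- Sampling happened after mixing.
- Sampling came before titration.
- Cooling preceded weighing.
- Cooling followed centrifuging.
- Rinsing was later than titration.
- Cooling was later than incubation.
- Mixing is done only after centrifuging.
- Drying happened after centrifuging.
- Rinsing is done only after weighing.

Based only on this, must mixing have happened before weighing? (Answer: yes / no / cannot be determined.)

Chain the constraints: mixing → sampling → titration → weighing. Each link is directly stated, so mixing comes before weighing.

yes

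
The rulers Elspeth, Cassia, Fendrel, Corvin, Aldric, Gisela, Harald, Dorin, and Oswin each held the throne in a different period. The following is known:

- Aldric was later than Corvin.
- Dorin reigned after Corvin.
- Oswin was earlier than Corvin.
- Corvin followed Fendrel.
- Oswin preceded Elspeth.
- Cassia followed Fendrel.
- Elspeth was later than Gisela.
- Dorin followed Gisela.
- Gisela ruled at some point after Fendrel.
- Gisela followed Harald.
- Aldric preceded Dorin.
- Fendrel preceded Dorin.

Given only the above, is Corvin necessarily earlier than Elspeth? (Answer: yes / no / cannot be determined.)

cannot be determined

No chain of stated constraints runs from Corvin to Elspeth, and none runs from Elspeth to Corvin either.
So the relative order of Corvin and Elspeth is not fixed by the given facts.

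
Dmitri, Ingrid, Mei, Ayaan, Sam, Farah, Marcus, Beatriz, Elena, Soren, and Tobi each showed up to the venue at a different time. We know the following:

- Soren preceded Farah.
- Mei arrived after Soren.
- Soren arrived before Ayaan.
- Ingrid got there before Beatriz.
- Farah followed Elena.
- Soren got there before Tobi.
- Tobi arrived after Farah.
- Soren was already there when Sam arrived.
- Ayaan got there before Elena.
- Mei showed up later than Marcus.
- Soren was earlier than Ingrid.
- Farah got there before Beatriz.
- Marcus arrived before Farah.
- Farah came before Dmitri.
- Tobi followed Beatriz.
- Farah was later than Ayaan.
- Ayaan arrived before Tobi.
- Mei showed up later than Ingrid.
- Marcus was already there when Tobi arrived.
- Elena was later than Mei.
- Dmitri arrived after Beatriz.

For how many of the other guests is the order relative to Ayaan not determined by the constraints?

4

Forced before Ayaan: Soren; forced after Ayaan: Beatriz, Dmitri, Elena, Farah, and Tobi.
That leaves Ingrid, Marcus, Mei, and Sam with no forced order relative to Ayaan — 4.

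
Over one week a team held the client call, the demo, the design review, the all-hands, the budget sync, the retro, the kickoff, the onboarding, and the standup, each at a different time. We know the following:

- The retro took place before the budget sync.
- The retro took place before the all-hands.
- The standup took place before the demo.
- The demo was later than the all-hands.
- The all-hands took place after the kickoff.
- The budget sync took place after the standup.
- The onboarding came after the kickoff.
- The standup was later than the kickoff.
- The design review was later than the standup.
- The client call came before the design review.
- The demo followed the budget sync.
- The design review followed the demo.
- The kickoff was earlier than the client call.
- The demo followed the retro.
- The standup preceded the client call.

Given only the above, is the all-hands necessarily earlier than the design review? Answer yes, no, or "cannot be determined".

yes

Chain the constraints: the all-hands → the demo → the design review. Each link is directly stated, so the all-hands comes before the design review.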